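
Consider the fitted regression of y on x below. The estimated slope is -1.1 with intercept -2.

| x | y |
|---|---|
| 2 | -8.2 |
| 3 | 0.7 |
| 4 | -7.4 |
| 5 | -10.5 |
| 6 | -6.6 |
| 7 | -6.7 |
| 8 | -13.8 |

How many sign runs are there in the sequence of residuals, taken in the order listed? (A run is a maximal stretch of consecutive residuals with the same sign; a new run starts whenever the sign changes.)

x=2: ŷ = -2 − 1.1·2 = -4.2; e = -8.2 − (-4.2) = -4
x=3: ŷ = -2 − 1.1·3 = -5.3; e = 0.7 − (-5.3) = 6
x=4: ŷ = -2 − 1.1·4 = -6.4; e = -7.4 − (-6.4) = -1
x=5: ŷ = -2 − 1.1·5 = -7.5; e = -10.5 − (-7.5) = -3
x=6: ŷ = -2 − 1.1·6 = -8.6; e = -6.6 − (-8.6) = 2
x=7: ŷ = -2 − 1.1·7 = -9.7; e = -6.7 − (-9.7) = 3
x=8: ŷ = -2 − 1.1·8 = -10.8; e = -13.8 − (-10.8) = -3
Signs: − + − − + + −
Runs: −×1, +×1, −×2, +×2, −×1 → 5

5 runs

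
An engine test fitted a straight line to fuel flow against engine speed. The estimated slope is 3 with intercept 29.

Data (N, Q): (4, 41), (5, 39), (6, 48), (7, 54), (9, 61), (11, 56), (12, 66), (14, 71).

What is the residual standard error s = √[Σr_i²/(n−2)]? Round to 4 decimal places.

s = 4.1633

N=4: ŷ = 29 + 3·4 = 41; r = 41 − 41 = 0
N=5: ŷ = 29 + 3·5 = 44; r = 39 − 44 = -5
N=6: ŷ = 29 + 3·6 = 47; r = 48 − 47 = 1
N=7: ŷ = 29 + 3·7 = 50; r = 54 − 50 = 4
N=9: ŷ = 29 + 3·9 = 56; r = 61 − 56 = 5
N=11: ŷ = 29 + 3·11 = 62; r = 56 − 62 = -6
N=12: ŷ = 29 + 3·12 = 65; r = 66 − 65 = 1
N=14: ŷ = 29 + 3·14 = 71; r = 71 − 71 = 0
SSE = 0 + 25 + 1 + 16 + 25 + 36 + 1 + 0 = 104
s = √(104/6) = √17.3333 ≈ 4.1633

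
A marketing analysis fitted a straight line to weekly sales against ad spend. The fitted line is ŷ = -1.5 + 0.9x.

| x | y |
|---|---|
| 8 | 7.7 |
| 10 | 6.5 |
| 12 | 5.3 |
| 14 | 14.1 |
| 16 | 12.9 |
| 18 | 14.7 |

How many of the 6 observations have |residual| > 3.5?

x=8: ŷ = -1.5 + 0.9·8 = 5.7; e = 7.7 − 5.7 = 2
x=10: ŷ = -1.5 + 0.9·10 = 7.5; e = 6.5 − 7.5 = -1
x=12: ŷ = -1.5 + 0.9·12 = 9.3; e = 5.3 − 9.3 = -4
x=14: ŷ = -1.5 + 0.9·14 = 11.1; e = 14.1 − 11.1 = 3
x=16: ŷ = -1.5 + 0.9·16 = 12.9; e = 12.9 − 12.9 = 0
x=18: ŷ = -1.5 + 0.9·18 = 14.7; e = 14.7 − 14.7 = 0
|e| > 3.5: x=12 (|e|=4) → 1

1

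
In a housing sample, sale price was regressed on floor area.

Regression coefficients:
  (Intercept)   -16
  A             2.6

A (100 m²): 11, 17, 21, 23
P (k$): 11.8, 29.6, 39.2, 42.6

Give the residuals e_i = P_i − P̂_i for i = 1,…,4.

A=11: P̂ = -16 + 2.6·11 = 12.6; e = 11.8 − 12.6 = -0.8
A=17: P̂ = -16 + 2.6·17 = 28.2; e = 29.6 − 28.2 = 1.4
A=21: P̂ = -16 + 2.6·21 = 38.6; e = 39.2 − 38.6 = 0.6
A=23: P̂ = -16 + 2.6·23 = 43.8; e = 42.6 − 43.8 = -1.2

-0.8, 1.4, 0.6, -1.2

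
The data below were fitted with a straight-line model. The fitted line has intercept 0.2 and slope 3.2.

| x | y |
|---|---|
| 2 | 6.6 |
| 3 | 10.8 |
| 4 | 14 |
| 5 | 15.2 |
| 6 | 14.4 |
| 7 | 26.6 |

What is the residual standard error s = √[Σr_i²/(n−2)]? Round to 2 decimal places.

x=2: ŷ = 0.2 + 3.2·2 = 6.6; r = 6.6 − 6.6 = 0
x=3: ŷ = 0.2 + 3.2·3 = 9.8; r = 10.8 − 9.8 = 1
x=4: ŷ = 0.2 + 3.2·4 = 13; r = 14 − 13 = 1
x=5: ŷ = 0.2 + 3.2·5 = 16.2; r = 15.2 − 16.2 = -1
x=6: ŷ = 0.2 + 3.2·6 = 19.4; r = 14.4 − 19.4 = -5
x=7: ŷ = 0.2 + 3.2·7 = 22.6; r = 26.6 − 22.6 = 4
SSE = 0 + 1 + 1 + 1 + 25 + 16 = 44
s = √(44/4) = √11 ≈ 3.32

s = 3.32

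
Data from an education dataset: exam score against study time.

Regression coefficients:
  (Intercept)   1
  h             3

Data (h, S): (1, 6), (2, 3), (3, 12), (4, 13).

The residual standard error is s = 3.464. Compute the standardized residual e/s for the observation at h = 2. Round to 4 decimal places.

-1.1547

Ŝ = 1 + 3·2 = 7
e = 3 − 7 = -4
e/s = -4 / 3.464 = -1.1547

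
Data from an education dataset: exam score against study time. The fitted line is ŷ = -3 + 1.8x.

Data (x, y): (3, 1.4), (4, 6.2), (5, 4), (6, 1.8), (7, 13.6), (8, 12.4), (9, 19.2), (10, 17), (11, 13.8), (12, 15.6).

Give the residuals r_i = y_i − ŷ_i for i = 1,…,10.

x=3: ŷ = -3 + 1.8·3 = 2.4; r = 1.4 − 2.4 = -1
x=4: ŷ = -3 + 1.8·4 = 4.2; r = 6.2 − 4.2 = 2
x=5: ŷ = -3 + 1.8·5 = 6; r = 4 − 6 = -2
x=6: ŷ = -3 + 1.8·6 = 7.8; r = 1.8 − 7.8 = -6
x=7: ŷ = -3 + 1.8·7 = 9.6; r = 13.6 − 9.6 = 4
x=8: ŷ = -3 + 1.8·8 = 11.4; r = 12.4 − 11.4 = 1
x=9: ŷ = -3 + 1.8·9 = 13.2; r = 19.2 − 13.2 = 6
x=10: ŷ = -3 + 1.8·10 = 15; r = 17 − 15 = 2
x=11: ŷ = -3 + 1.8·11 = 16.8; r = 13.8 − 16.8 = -3
x=12: ŷ = -3 + 1.8·12 = 18.6; r = 15.6 − 18.6 = -3

-1, 2, -2, -6, 4, 1, 6, 2, -3, -3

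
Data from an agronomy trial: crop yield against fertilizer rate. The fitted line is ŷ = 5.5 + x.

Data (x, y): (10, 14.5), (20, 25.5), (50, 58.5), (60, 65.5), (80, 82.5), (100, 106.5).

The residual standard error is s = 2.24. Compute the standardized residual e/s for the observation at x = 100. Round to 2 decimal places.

0.45

ŷ = 5.5 + 100 = 105.5
e = 106.5 − 105.5 = 1
e/s = 1 / 2.24 = 0.45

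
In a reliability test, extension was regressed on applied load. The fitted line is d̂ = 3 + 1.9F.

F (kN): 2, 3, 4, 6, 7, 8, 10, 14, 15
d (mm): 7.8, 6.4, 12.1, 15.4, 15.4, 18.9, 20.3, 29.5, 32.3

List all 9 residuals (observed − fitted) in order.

F=2: d̂ = 3 + 1.9·2 = 6.8; r = 7.8 − 6.8 = 1
F=3: d̂ = 3 + 1.9·3 = 8.7; r = 6.4 − 8.7 = -2.3
F=4: d̂ = 3 + 1.9·4 = 10.6; r = 12.1 − 10.6 = 1.5
F=6: d̂ = 3 + 1.9·6 = 14.4; r = 15.4 − 14.4 = 1
F=7: d̂ = 3 + 1.9·7 = 16.3; r = 15.4 − 16.3 = -0.9
F=8: d̂ = 3 + 1.9·8 = 18.2; r = 18.9 − 18.2 = 0.7
F=10: d̂ = 3 + 1.9·10 = 22; r = 20.3 − 22 = -1.7
F=14: d̂ = 3 + 1.9·14 = 29.6; r = 29.5 − 29.6 = -0.1
F=15: d̂ = 3 + 1.9·15 = 31.5; r = 32.3 − 31.5 = 0.8

1, -2.3, 1.5, 1, -0.9, 0.7, -1.7, -0.1, 0.8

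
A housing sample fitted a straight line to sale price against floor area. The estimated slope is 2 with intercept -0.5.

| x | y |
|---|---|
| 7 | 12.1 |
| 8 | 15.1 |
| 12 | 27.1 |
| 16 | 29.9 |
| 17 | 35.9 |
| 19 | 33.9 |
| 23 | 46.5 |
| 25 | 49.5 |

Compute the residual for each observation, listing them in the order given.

x=7: ŷ = -0.5 + 2·7 = 13.5; e = 12.1 − 13.5 = -1.4
x=8: ŷ = -0.5 + 2·8 = 15.5; e = 15.1 − 15.5 = -0.4
x=12: ŷ = -0.5 + 2·12 = 23.5; e = 27.1 − 23.5 = 3.6
x=16: ŷ = -0.5 + 2·16 = 31.5; e = 29.9 − 31.5 = -1.6
x=17: ŷ = -0.5 + 2·17 = 33.5; e = 35.9 − 33.5 = 2.4
x=19: ŷ = -0.5 + 2·19 = 37.5; e = 33.9 − 37.5 = -3.6
x=23: ŷ = -0.5 + 2·23 = 45.5; e = 46.5 − 45.5 = 1
x=25: ŷ = -0.5 + 2·25 = 49.5; e = 49.5 − 49.5 = 0

-1.4, -0.4, 3.6, -1.6, 2.4, -3.6, 1, 0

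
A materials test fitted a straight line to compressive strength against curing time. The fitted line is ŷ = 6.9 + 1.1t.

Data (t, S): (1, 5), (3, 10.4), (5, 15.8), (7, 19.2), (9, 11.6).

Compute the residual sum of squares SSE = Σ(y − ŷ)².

t=1: ŷ = 6.9 + 1.1·1 = 8; e = 5 − 8 = -3
t=3: ŷ = 6.9 + 1.1·3 = 10.2; e = 10.4 − 10.2 = 0.2
t=5: ŷ = 6.9 + 1.1·5 = 12.4; e = 15.8 − 12.4 = 3.4
t=7: ŷ = 6.9 + 1.1·7 = 14.6; e = 19.2 − 14.6 = 4.6
t=9: ŷ = 6.9 + 1.1·9 = 16.8; e = 11.6 − 16.8 = -5.2
SSE = 9 + 0.04 + 11.56 + 21.16 + 27.04 = 68.8

SSE = 68.8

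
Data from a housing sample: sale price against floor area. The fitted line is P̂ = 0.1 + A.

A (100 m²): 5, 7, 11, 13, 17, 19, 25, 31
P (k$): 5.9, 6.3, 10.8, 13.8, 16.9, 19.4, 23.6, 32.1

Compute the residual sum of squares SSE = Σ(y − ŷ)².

A=5: P̂ = 0.1 + 5 = 5.1; r = 5.9 − 5.1 = 0.8
A=7: P̂ = 0.1 + 7 = 7.1; r = 6.3 − 7.1 = -0.8
A=11: P̂ = 0.1 + 11 = 11.1; r = 10.8 − 11.1 = -0.3
A=13: P̂ = 0.1 + 13 = 13.1; r = 13.8 − 13.1 = 0.7
A=17: P̂ = 0.1 + 17 = 17.1; r = 16.9 − 17.1 = -0.2
A=19: P̂ = 0.1 + 19 = 19.1; r = 19.4 − 19.1 = 0.3
A=25: P̂ = 0.1 + 25 = 25.1; r = 23.6 − 25.1 = -1.5
A=31: P̂ = 0.1 + 31 = 31.1; r = 32.1 − 31.1 = 1
SSE = 0.64 + 0.64 + 0.09 + 0.49 + 0.04 + 0.09 + 2.25 + 1 = 5.24

SSE = 5.24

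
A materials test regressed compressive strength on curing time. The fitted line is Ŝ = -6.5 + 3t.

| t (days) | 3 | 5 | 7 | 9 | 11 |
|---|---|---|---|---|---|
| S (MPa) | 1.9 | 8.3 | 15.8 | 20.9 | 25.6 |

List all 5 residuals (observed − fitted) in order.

-0.6, -0.2, 1.3, 0.4, -0.9

t=3: Ŝ = -6.5 + 3·3 = 2.5; e = 1.9 − 2.5 = -0.6
t=5: Ŝ = -6.5 + 3·5 = 8.5; e = 8.3 − 8.5 = -0.2
t=7: Ŝ = -6.5 + 3·7 = 14.5; e = 15.8 − 14.5 = 1.3
t=9: Ŝ = -6.5 + 3·9 = 20.5; e = 20.9 − 20.5 = 0.4
t=11: Ŝ = -6.5 + 3·11 = 26.5; e = 25.6 − 26.5 = -0.9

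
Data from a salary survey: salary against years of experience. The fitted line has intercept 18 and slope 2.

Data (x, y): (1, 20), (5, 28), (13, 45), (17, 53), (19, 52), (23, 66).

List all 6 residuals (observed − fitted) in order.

x=1: ŷ = 18 + 2·1 = 20; r = 20 − 20 = 0
x=5: ŷ = 18 + 2·5 = 28; r = 28 − 28 = 0
x=13: ŷ = 18 + 2·13 = 44; r = 45 − 44 = 1
x=17: ŷ = 18 + 2·17 = 52; r = 53 − 52 = 1
x=19: ŷ = 18 + 2·19 = 56; r = 52 − 56 = -4
x=23: ŷ = 18 + 2·23 = 64; r = 66 − 64 = 2

0, 0, 1, 1, -4, 2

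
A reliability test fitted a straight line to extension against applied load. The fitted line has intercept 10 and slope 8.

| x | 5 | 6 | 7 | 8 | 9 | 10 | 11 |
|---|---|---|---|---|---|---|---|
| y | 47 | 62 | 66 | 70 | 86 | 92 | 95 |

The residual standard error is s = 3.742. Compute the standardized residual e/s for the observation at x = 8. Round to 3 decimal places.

-1.069

ŷ = 10 + 8·8 = 74
e = 70 − 74 = -4
e/s = -4 / 3.742 = -1.069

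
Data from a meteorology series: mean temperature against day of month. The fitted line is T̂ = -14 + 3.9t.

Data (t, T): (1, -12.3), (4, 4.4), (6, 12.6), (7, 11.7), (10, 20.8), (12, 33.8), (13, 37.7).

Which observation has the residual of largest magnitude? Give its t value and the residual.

t = 10, r = -4.2

t=1: T̂ = -14 + 3.9·1 = -10.1; r = -12.3 − (-10.1) = -2.2
t=4: T̂ = -14 + 3.9·4 = 1.6; r = 4.4 − 1.6 = 2.8
t=6: T̂ = -14 + 3.9·6 = 9.4; r = 12.6 − 9.4 = 3.2
t=7: T̂ = -14 + 3.9·7 = 13.3; r = 11.7 − 13.3 = -1.6
t=10: T̂ = -14 + 3.9·10 = 25; r = 20.8 − 25 = -4.2
t=12: T̂ = -14 + 3.9·12 = 32.8; r = 33.8 − 32.8 = 1
t=13: T̂ = -14 + 3.9·13 = 36.7; r = 37.7 − 36.7 = 1
Largest |r| is 4.2 at t = 10, residual -4.2.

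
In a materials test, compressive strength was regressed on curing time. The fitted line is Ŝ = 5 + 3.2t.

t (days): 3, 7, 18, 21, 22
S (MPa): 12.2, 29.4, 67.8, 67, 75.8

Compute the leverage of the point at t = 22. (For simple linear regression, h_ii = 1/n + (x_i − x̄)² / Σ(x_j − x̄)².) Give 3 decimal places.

t̄ = (3 + 7 + 18 + 21 + 22)/5 = 14.2
Σ(t − t̄)² = 125.44 + 51.84 + 14.44 + 46.24 + 60.84 = 298.8
h = 1/5 + (7.8)²/298.8 = 0.2 + 0.203614 = 0.404

h = 0.404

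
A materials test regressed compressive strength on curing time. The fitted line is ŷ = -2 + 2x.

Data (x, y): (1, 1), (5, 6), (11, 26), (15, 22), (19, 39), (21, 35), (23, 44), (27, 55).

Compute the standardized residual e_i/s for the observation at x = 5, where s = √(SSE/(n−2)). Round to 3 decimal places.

-0.447

x=1: ŷ = -2 + 2·1 = 0; e = 1 − 0 = 1
x=5: ŷ = -2 + 2·5 = 8; e = 6 − 8 = -2
x=11: ŷ = -2 + 2·11 = 20; e = 26 − 20 = 6
x=15: ŷ = -2 + 2·15 = 28; e = 22 − 28 = -6
x=19: ŷ = -2 + 2·19 = 36; e = 39 − 36 = 3
x=21: ŷ = -2 + 2·21 = 40; e = 35 − 40 = -5
x=23: ŷ = -2 + 2·23 = 44; e = 44 − 44 = 0
x=27: ŷ = -2 + 2·27 = 52; e = 55 − 52 = 3
SSE = 1 + 4 + 36 + 36 + 9 + 25 + 0 + 9 = 120
s = √(120/6) = 4.47214
e/s = -2 / 4.47214 = -0.447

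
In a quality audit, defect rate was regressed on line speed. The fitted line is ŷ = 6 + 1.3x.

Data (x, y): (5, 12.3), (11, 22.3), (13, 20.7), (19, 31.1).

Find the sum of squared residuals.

SSE = 9.04

x=5: ŷ = 6 + 1.3·5 = 12.5; r = 12.3 − 12.5 = -0.2
x=11: ŷ = 6 + 1.3·11 = 20.3; r = 22.3 − 20.3 = 2
x=13: ŷ = 6 + 1.3·13 = 22.9; r = 20.7 − 22.9 = -2.2
x=19: ŷ = 6 + 1.3·19 = 30.7; r = 31.1 − 30.7 = 0.4
SSE = 0.04 + 4 + 4.84 + 0.16 = 9.04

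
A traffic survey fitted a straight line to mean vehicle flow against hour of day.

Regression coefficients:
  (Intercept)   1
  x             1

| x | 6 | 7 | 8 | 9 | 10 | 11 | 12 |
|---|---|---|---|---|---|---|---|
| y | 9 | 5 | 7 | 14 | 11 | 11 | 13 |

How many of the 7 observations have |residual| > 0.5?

5

x=6: ŷ = 1 + 6 = 7; r = 9 − 7 = 2
x=7: ŷ = 1 + 7 = 8; r = 5 − 8 = -3
x=8: ŷ = 1 + 8 = 9; r = 7 − 9 = -2
x=9: ŷ = 1 + 9 = 10; r = 14 − 10 = 4
x=10: ŷ = 1 + 10 = 11; r = 11 − 11 = 0
x=11: ŷ = 1 + 11 = 12; r = 11 − 12 = -1
x=12: ŷ = 1 + 12 = 13; r = 13 − 13 = 0
|r| > 0.5: x=6 (|r|=2), x=7 (|r|=3), x=8 (|r|=2), x=9 (|r|=4), x=11 (|r|=1) → 5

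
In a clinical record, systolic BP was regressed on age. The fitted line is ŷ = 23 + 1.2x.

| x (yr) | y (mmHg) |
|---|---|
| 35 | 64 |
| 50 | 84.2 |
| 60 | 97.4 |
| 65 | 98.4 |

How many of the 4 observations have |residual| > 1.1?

3

x=35: ŷ = 23 + 1.2·35 = 65; r = 64 − 65 = -1
x=50: ŷ = 23 + 1.2·50 = 83; r = 84.2 − 83 = 1.2
x=60: ŷ = 23 + 1.2·60 = 95; r = 97.4 − 95 = 2.4
x=65: ŷ = 23 + 1.2·65 = 101; r = 98.4 − 101 = -2.6
|r| > 1.1: x=50 (|r|=1.2), x=60 (|r|=2.4), x=65 (|r|=2.6) → 3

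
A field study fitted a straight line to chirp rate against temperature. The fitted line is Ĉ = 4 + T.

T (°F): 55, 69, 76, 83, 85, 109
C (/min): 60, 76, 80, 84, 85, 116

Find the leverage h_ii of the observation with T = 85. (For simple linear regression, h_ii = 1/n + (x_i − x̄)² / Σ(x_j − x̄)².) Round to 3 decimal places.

h = 0.185

T̄ = (55 + 69 + 76 + 83 + 85 + 109)/6 = 79.5
Σ(T − T̄)² = 600.25 + 110.25 + 12.25 + 12.25 + 30.25 + 870.25 = 1635.5
h = 1/6 + (5.5)²/1635.5 = 0.166667 + 0.0184959 = 0.185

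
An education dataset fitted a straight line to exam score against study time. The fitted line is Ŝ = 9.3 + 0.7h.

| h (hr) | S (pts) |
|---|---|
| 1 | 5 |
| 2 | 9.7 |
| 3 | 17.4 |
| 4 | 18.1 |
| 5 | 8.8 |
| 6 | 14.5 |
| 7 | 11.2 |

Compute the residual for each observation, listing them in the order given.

h=1: Ŝ = 9.3 + 0.7·1 = 10; r = 5 − 10 = -5
h=2: Ŝ = 9.3 + 0.7·2 = 10.7; r = 9.7 − 10.7 = -1
h=3: Ŝ = 9.3 + 0.7·3 = 11.4; r = 17.4 − 11.4 = 6
h=4: Ŝ = 9.3 + 0.7·4 = 12.1; r = 18.1 − 12.1 = 6
h=5: Ŝ = 9.3 + 0.7·5 = 12.8; r = 8.8 − 12.8 = -4
h=6: Ŝ = 9.3 + 0.7·6 = 13.5; r = 14.5 − 13.5 = 1
h=7: Ŝ = 9.3 + 0.7·7 = 14.2; r = 11.2 − 14.2 = -3

-5, -1, 6, 6, -4, 1, -3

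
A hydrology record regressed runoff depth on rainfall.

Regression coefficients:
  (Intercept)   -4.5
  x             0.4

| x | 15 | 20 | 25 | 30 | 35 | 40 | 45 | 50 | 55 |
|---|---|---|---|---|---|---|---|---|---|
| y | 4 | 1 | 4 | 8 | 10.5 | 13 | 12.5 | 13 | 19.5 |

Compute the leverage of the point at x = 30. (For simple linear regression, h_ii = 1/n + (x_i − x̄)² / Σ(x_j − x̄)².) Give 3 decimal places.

x̄ = (15 + 20 + 25 + 30 + 35 + 40 + 45 + 50 + 55)/9 = 35
Σ(x − x̄)² = 400 + 225 + 100 + 25 + 0 + 25 + 100 + 225 + 400 = 1500
h = 1/9 + (-5)²/1500 = 0.111111 + 0.0166667 = 0.128

h = 0.128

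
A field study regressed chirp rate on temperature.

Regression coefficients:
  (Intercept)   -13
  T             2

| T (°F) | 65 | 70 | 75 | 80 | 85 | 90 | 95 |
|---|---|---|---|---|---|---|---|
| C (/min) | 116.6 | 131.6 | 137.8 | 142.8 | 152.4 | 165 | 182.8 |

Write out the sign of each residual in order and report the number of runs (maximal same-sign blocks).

4 runs

T=65: Ĉ = -13 + 2·65 = 117; r = 116.6 − 117 = -0.4
T=70: Ĉ = -13 + 2·70 = 127; r = 131.6 − 127 = 4.6
T=75: Ĉ = -13 + 2·75 = 137; r = 137.8 − 137 = 0.8
T=80: Ĉ = -13 + 2·80 = 147; r = 142.8 − 147 = -4.2
T=85: Ĉ = -13 + 2·85 = 157; r = 152.4 − 157 = -4.6
T=90: Ĉ = -13 + 2·90 = 167; r = 165 − 167 = -2
T=95: Ĉ = -13 + 2·95 = 177; r = 182.8 − 177 = 5.8
Signs: − + + − − − +
Runs: −×1, +×2, −×3, +×1 → 4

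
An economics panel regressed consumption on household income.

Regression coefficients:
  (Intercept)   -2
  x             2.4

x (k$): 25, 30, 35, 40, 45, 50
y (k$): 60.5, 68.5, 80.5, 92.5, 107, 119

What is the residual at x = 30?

e = -1.5

ŷ = -2 + 2.4·30 = 70
e = 68.5 − 70 = -1.5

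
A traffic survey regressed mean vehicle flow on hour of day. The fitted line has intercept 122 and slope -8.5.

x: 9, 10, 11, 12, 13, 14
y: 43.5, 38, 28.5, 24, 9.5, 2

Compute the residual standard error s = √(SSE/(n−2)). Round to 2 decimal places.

x=9: ŷ = 122 − 8.5·9 = 45.5; r = 43.5 − 45.5 = -2
x=10: ŷ = 122 − 8.5·10 = 37; r = 38 − 37 = 1
x=11: ŷ = 122 − 8.5·11 = 28.5; r = 28.5 − 28.5 = 0
x=12: ŷ = 122 − 8.5·12 = 20; r = 24 − 20 = 4
x=13: ŷ = 122 − 8.5·13 = 11.5; r = 9.5 − 11.5 = -2
x=14: ŷ = 122 − 8.5·14 = 3; r = 2 − 3 = -1
SSE = 4 + 1 + 0 + 16 + 4 + 1 = 26
s = √(26/4) = √6.5 ≈ 2.55

s = 2.55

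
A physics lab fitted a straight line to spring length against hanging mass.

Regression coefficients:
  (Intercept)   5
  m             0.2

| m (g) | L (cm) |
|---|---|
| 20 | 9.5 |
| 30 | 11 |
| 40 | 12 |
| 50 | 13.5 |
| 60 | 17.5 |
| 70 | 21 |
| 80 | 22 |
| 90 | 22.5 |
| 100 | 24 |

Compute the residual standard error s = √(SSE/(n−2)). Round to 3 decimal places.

s = 1.195

m=20: L̂ = 5 + 0.2·20 = 9; r = 9.5 − 9 = 0.5
m=30: L̂ = 5 + 0.2·30 = 11; r = 11 − 11 = 0
m=40: L̂ = 5 + 0.2·40 = 13; r = 12 − 13 = -1
m=50: L̂ = 5 + 0.2·50 = 15; r = 13.5 − 15 = -1.5
m=60: L̂ = 5 + 0.2·60 = 17; r = 17.5 − 17 = 0.5
m=70: L̂ = 5 + 0.2·70 = 19; r = 21 − 19 = 2
m=80: L̂ = 5 + 0.2·80 = 21; r = 22 − 21 = 1
m=90: L̂ = 5 + 0.2·90 = 23; r = 22.5 − 23 = -0.5
m=100: L̂ = 5 + 0.2·100 = 25; r = 24 − 25 = -1
SSE = 0.25 + 0 + 1 + 2.25 + 0.25 + 4 + 1 + 0.25 + 1 = 10
s = √(10/7) = √1.42857 ≈ 1.195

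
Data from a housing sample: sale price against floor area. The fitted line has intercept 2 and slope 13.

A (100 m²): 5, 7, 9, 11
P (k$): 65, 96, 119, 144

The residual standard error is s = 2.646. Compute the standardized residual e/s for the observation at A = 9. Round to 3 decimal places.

ŷ = 2 + 13·9 = 119
e = 119 − 119 = 0
e/s = 0 / 2.646 = 0.000

0.000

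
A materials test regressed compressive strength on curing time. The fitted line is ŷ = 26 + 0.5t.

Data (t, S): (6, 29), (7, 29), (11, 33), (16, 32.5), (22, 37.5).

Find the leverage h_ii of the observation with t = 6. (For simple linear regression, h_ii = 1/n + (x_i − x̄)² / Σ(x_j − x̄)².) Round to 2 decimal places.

h = 0.43

t̄ = (6 + 7 + 11 + 16 + 22)/5 = 12.4
Σ(t − t̄)² = 40.96 + 29.16 + 1.96 + 12.96 + 92.16 = 177.2
h = 1/5 + (-6.4)²/177.2 = 0.2 + 0.231151 = 0.43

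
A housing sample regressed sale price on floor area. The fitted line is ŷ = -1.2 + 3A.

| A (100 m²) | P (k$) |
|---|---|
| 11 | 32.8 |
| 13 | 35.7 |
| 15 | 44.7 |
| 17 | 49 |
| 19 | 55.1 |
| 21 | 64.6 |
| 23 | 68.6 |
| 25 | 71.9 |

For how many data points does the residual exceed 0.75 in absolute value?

7

A=11: ŷ = -1.2 + 3·11 = 31.8; e = 32.8 − 31.8 = 1
A=13: ŷ = -1.2 + 3·13 = 37.8; e = 35.7 − 37.8 = -2.1
A=15: ŷ = -1.2 + 3·15 = 43.8; e = 44.7 − 43.8 = 0.9
A=17: ŷ = -1.2 + 3·17 = 49.8; e = 49 − 49.8 = -0.8
A=19: ŷ = -1.2 + 3·19 = 55.8; e = 55.1 − 55.8 = -0.7
A=21: ŷ = -1.2 + 3·21 = 61.8; e = 64.6 − 61.8 = 2.8
A=23: ŷ = -1.2 + 3·23 = 67.8; e = 68.6 − 67.8 = 0.8
A=25: ŷ = -1.2 + 3·25 = 73.8; e = 71.9 − 73.8 = -1.9
|e| > 0.75: A=11 (|e|=1), A=13 (|e|=2.1), A=15 (|e|=0.9), A=17 (|e|=0.8), A=21 (|e|=2.8), A=23 (|e|=0.8), A=25 (|e|=1.9) → 7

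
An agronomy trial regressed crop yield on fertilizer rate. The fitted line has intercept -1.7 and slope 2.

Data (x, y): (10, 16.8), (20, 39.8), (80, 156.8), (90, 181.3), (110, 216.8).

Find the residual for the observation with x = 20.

e = 1.5

ŷ = -1.7 + 2·20 = 38.3
e = 39.8 − 38.3 = 1.5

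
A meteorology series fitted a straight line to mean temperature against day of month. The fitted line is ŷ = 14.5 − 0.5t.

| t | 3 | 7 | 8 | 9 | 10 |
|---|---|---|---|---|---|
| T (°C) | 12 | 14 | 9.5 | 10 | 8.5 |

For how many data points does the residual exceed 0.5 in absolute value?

4

t=3: ŷ = 14.5 − 0.5·3 = 13; e = 12 − 13 = -1
t=7: ŷ = 14.5 − 0.5·7 = 11; e = 14 − 11 = 3
t=8: ŷ = 14.5 − 0.5·8 = 10.5; e = 9.5 − 10.5 = -1
t=9: ŷ = 14.5 − 0.5·9 = 10; e = 10 − 10 = 0
t=10: ŷ = 14.5 − 0.5·10 = 9.5; e = 8.5 − 9.5 = -1
|e| > 0.5: t=3 (|e|=1), t=7 (|e|=3), t=8 (|e|=1), t=10 (|e|=1) → 4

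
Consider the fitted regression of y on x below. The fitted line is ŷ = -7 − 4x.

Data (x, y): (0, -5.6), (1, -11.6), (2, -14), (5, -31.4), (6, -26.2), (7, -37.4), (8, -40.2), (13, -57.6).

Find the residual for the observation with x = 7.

ŷ = -7 − 4·7 = -35
r = -37.4 − (-35) = -2.4

r = -2.4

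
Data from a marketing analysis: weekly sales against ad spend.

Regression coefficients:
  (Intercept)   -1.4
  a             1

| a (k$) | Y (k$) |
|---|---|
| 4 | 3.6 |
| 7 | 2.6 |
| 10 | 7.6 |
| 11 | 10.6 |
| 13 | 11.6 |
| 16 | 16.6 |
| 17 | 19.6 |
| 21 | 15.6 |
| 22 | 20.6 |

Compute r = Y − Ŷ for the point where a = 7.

r = -3

Ŷ = -1.4 + 7 = 5.6
r = 2.6 − 5.6 = -3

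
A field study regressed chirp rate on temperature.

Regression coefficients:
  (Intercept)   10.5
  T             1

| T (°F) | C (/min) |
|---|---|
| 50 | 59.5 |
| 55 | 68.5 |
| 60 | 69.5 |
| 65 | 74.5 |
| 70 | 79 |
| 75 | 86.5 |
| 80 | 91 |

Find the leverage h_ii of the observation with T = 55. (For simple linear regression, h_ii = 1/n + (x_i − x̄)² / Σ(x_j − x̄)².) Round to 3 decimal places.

T̄ = (50 + 55 + 60 + 65 + 70 + 75 + 80)/7 = 65
Σ(T − T̄)² = 225 + 100 + 25 + 0 + 25 + 100 + 225 = 700
h = 1/7 + (-10)²/700 = 0.142857 + 0.142857 = 0.286

h = 0.286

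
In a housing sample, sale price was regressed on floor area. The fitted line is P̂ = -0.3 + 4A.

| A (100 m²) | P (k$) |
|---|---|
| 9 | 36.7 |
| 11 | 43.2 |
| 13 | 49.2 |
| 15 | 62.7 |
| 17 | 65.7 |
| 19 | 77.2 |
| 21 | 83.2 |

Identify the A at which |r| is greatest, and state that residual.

A = 15, r = 3

A=9: P̂ = -0.3 + 4·9 = 35.7; r = 36.7 − 35.7 = 1
A=11: P̂ = -0.3 + 4·11 = 43.7; r = 43.2 − 43.7 = -0.5
A=13: P̂ = -0.3 + 4·13 = 51.7; r = 49.2 − 51.7 = -2.5
A=15: P̂ = -0.3 + 4·15 = 59.7; r = 62.7 − 59.7 = 3
A=17: P̂ = -0.3 + 4·17 = 67.7; r = 65.7 − 67.7 = -2
A=19: P̂ = -0.3 + 4·19 = 75.7; r = 77.2 − 75.7 = 1.5
A=21: P̂ = -0.3 + 4·21 = 83.7; r = 83.2 − 83.7 = -0.5
Largest |r| is 3 at A = 15, residual 3.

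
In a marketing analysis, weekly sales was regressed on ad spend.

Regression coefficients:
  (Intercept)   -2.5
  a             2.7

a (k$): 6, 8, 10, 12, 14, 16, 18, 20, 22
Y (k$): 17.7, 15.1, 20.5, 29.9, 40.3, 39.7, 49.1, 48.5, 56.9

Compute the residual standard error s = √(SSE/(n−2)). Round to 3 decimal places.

s = 3.625

a=6: ŷ = -2.5 + 2.7·6 = 13.7; e = 17.7 − 13.7 = 4
a=8: ŷ = -2.5 + 2.7·8 = 19.1; e = 15.1 − 19.1 = -4
a=10: ŷ = -2.5 + 2.7·10 = 24.5; e = 20.5 − 24.5 = -4
a=12: ŷ = -2.5 + 2.7·12 = 29.9; e = 29.9 − 29.9 = 0
a=14: ŷ = -2.5 + 2.7·14 = 35.3; e = 40.3 − 35.3 = 5
a=16: ŷ = -2.5 + 2.7·16 = 40.7; e = 39.7 − 40.7 = -1
a=18: ŷ = -2.5 + 2.7·18 = 46.1; e = 49.1 − 46.1 = 3
a=20: ŷ = -2.5 + 2.7·20 = 51.5; e = 48.5 − 51.5 = -3
a=22: ŷ = -2.5 + 2.7·22 = 56.9; e = 56.9 − 56.9 = 0
SSE = 16 + 16 + 16 + 0 + 25 + 1 + 9 + 9 + 0 = 92
s = √(92/7) = √13.1429 ≈ 3.625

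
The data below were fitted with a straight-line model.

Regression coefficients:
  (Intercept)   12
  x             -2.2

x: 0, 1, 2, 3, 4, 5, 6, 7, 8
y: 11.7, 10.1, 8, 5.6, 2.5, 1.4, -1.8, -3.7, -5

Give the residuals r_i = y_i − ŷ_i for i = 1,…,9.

x=0: ŷ = 12 − 2.2·0 = 12; r = 11.7 − 12 = -0.3
x=1: ŷ = 12 − 2.2·1 = 9.8; r = 10.1 − 9.8 = 0.3
x=2: ŷ = 12 − 2.2·2 = 7.6; r = 8 − 7.6 = 0.4
x=3: ŷ = 12 − 2.2·3 = 5.4; r = 5.6 − 5.4 = 0.2
x=4: ŷ = 12 − 2.2·4 = 3.2; r = 2.5 − 3.2 = -0.7
x=5: ŷ = 12 − 2.2·5 = 1; r = 1.4 − 1 = 0.4
x=6: ŷ = 12 − 2.2·6 = -1.2; r = -1.8 − (-1.2) = -0.6
x=7: ŷ = 12 − 2.2·7 = -3.4; r = -3.7 − (-3.4) = -0.3
x=8: ŷ = 12 − 2.2·8 = -5.6; r = -5 − (-5.6) = 0.6

-0.3, 0.3, 0.4, 0.2, -0.7, 0.4, -0.6, -0.3, 0.6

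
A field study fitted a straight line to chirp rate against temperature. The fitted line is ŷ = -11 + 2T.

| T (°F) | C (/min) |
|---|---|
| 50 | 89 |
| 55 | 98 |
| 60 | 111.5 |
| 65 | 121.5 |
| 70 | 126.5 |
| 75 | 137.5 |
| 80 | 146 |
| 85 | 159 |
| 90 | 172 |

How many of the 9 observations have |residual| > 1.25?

T=50: ŷ = -11 + 2·50 = 89; r = 89 − 89 = 0
T=55: ŷ = -11 + 2·55 = 99; r = 98 − 99 = -1
T=60: ŷ = -11 + 2·60 = 109; r = 111.5 − 109 = 2.5
T=65: ŷ = -11 + 2·65 = 119; r = 121.5 − 119 = 2.5
T=70: ŷ = -11 + 2·70 = 129; r = 126.5 − 129 = -2.5
T=75: ŷ = -11 + 2·75 = 139; r = 137.5 − 139 = -1.5
T=80: ŷ = -11 + 2·80 = 149; r = 146 − 149 = -3
T=85: ŷ = -11 + 2·85 = 159; r = 159 − 159 = 0
T=90: ŷ = -11 + 2·90 = 169; r = 172 − 169 = 3
|r| > 1.25: T=60 (|r|=2.5), T=65 (|r|=2.5), T=70 (|r|=2.5), T=75 (|r|=1.5), T=80 (|r|=3), T=90 (|r|=3) → 6

6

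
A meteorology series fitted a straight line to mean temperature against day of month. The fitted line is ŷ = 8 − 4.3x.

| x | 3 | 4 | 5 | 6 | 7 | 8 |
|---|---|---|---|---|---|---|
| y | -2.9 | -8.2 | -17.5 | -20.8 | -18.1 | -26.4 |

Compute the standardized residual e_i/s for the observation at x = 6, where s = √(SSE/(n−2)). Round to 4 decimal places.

-0.8847

x=3: ŷ = 8 − 4.3·3 = -4.9; e = -2.9 − (-4.9) = 2
x=4: ŷ = 8 − 4.3·4 = -9.2; e = -8.2 − (-9.2) = 1
x=5: ŷ = 8 − 4.3·5 = -13.5; e = -17.5 − (-13.5) = -4
x=6: ŷ = 8 − 4.3·6 = -17.8; e = -20.8 − (-17.8) = -3
x=7: ŷ = 8 − 4.3·7 = -22.1; e = -18.1 − (-22.1) = 4
x=8: ŷ = 8 − 4.3·8 = -26.4; e = -26.4 − (-26.4) = 0
SSE = 4 + 1 + 16 + 9 + 16 + 0 = 46
s = √(46/4) = 3.39116
e/s = -3 / 3.39116 = -0.8847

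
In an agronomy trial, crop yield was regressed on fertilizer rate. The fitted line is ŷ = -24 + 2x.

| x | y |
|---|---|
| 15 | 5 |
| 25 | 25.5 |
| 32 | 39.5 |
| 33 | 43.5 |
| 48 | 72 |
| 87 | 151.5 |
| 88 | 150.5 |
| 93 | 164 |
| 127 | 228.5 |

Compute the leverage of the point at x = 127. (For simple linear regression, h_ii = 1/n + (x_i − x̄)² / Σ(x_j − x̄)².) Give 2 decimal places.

x̄ = (15 + 25 + 32 + 33 + 48 + 87 + 88 + 93 + 127)/9 = 60.8889
Σ(x − x̄)² = 2105.79 + 1288.01 + 834.568 + 777.79 + 166.123 + 681.79 + 735.012 + 1031.12 + 4370.68 = 11990.9
h = 1/9 + (66.1111)²/11990.9 = 0.111111 + 0.3645 = 0.48

h = 0.48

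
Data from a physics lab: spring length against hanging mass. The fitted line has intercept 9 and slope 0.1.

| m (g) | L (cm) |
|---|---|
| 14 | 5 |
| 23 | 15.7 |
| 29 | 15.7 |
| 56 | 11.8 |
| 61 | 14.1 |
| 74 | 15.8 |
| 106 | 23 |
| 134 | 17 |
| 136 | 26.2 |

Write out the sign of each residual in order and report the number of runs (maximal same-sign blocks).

6 runs

m=14: ŷ = 9 + 0.1·14 = 10.4; e = 5 − 10.4 = -5.4
m=23: ŷ = 9 + 0.1·23 = 11.3; e = 15.7 − 11.3 = 4.4
m=29: ŷ = 9 + 0.1·29 = 11.9; e = 15.7 − 11.9 = 3.8
m=56: ŷ = 9 + 0.1·56 = 14.6; e = 11.8 − 14.6 = -2.8
m=61: ŷ = 9 + 0.1·61 = 15.1; e = 14.1 − 15.1 = -1
m=74: ŷ = 9 + 0.1·74 = 16.4; e = 15.8 − 16.4 = -0.6
m=106: ŷ = 9 + 0.1·106 = 19.6; e = 23 − 19.6 = 3.4
m=134: ŷ = 9 + 0.1·134 = 22.4; e = 17 − 22.4 = -5.4
m=136: ŷ = 9 + 0.1·136 = 22.6; e = 26.2 − 22.6 = 3.6
Signs: − + + − − − + − +
Runs: −×1, +×2, −×3, +×1, −×1, +×1 → 6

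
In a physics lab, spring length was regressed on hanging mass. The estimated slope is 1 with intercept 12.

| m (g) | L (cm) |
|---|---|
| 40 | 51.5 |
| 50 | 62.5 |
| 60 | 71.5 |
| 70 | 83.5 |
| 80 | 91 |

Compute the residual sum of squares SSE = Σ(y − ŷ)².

SSE = 4

m=40: L̂ = 12 + 40 = 52; r = 51.5 − 52 = -0.5
m=50: L̂ = 12 + 50 = 62; r = 62.5 − 62 = 0.5
m=60: L̂ = 12 + 60 = 72; r = 71.5 − 72 = -0.5
m=70: L̂ = 12 + 70 = 82; r = 83.5 − 82 = 1.5
m=80: L̂ = 12 + 80 = 92; r = 91 − 92 = -1
SSE = 0.25 + 0.25 + 0.25 + 2.25 + 1 = 4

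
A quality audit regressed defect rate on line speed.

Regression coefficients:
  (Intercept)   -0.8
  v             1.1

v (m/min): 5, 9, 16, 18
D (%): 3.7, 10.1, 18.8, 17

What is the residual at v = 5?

ŷ = -0.8 + 1.1·5 = 4.7
r = 3.7 − 4.7 = -1

r = -1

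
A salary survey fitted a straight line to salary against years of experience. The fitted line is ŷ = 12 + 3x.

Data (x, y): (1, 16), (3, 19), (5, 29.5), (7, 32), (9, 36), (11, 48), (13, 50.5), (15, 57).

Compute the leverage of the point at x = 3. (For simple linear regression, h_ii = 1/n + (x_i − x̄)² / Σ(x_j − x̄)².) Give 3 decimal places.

x̄ = (1 + 3 + 5 + 7 + 9 + 11 + 13 + 15)/8 = 8
Σ(x − x̄)² = 49 + 25 + 9 + 1 + 1 + 9 + 25 + 49 = 168
h = 1/8 + (-5)²/168 = 0.125 + 0.14881 = 0.274

h = 0.274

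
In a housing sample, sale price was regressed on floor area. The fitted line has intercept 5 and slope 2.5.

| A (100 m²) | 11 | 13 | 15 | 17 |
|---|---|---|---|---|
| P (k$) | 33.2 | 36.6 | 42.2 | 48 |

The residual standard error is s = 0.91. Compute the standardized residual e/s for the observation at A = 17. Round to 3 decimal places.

ŷ = 5 + 2.5·17 = 47.5
e = 48 − 47.5 = 0.5
e/s = 0.5 / 0.91 = 0.549

0.549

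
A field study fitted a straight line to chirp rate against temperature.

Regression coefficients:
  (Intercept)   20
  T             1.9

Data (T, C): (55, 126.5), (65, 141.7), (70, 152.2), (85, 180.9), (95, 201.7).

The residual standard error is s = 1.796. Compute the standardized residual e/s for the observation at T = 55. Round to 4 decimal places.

ŷ = 20 + 1.9·55 = 124.5
e = 126.5 − 124.5 = 2
e/s = 2 / 1.796 = 1.1136

1.1136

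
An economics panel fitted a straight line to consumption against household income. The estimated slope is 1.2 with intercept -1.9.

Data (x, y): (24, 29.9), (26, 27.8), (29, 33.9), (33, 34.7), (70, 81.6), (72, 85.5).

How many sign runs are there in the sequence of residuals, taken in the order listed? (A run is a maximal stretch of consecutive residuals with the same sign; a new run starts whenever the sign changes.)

x=24: ŷ = -1.9 + 1.2·24 = 26.9; e = 29.9 − 26.9 = 3
x=26: ŷ = -1.9 + 1.2·26 = 29.3; e = 27.8 − 29.3 = -1.5
x=29: ŷ = -1.9 + 1.2·29 = 32.9; e = 33.9 − 32.9 = 1
x=33: ŷ = -1.9 + 1.2·33 = 37.7; e = 34.7 − 37.7 = -3
x=70: ŷ = -1.9 + 1.2·70 = 82.1; e = 81.6 − 82.1 = -0.5
x=72: ŷ = -1.9 + 1.2·72 = 84.5; e = 85.5 − 84.5 = 1
Signs: + − + − − +
Runs: +×1, −×1, +×1, −×2, +×1 → 5

5 runs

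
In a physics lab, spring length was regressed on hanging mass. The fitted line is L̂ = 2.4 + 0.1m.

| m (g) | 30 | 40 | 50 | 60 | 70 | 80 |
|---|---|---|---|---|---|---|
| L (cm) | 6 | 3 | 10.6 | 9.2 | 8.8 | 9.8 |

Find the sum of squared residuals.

SSE = 23.52

m=30: L̂ = 2.4 + 0.1·30 = 5.4; e = 6 − 5.4 = 0.6
m=40: L̂ = 2.4 + 0.1·40 = 6.4; e = 3 − 6.4 = -3.4
m=50: L̂ = 2.4 + 0.1·50 = 7.4; e = 10.6 − 7.4 = 3.2
m=60: L̂ = 2.4 + 0.1·60 = 8.4; e = 9.2 − 8.4 = 0.8
m=70: L̂ = 2.4 + 0.1·70 = 9.4; e = 8.8 − 9.4 = -0.6
m=80: L̂ = 2.4 + 0.1·80 = 10.4; e = 9.8 − 10.4 = -0.6
SSE = 0.36 + 11.56 + 10.24 + 0.64 + 0.36 + 0.36 = 23.52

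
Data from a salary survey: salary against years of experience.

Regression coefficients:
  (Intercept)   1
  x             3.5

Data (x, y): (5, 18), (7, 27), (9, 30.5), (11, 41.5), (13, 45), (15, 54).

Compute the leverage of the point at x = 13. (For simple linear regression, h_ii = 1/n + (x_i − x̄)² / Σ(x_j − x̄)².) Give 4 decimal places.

x̄ = (5 + 7 + 9 + 11 + 13 + 15)/6 = 10
Σ(x − x̄)² = 25 + 9 + 1 + 1 + 9 + 25 = 70
h = 1/6 + (3)²/70 = 0.166667 + 0.128571 = 0.2952

h = 0.2952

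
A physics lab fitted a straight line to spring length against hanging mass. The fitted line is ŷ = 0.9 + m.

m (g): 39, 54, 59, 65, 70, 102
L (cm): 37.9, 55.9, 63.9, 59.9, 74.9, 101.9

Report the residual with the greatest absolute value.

m=39: ŷ = 0.9 + 39 = 39.9; e = 37.9 − 39.9 = -2
m=54: ŷ = 0.9 + 54 = 54.9; e = 55.9 − 54.9 = 1
m=59: ŷ = 0.9 + 59 = 59.9; e = 63.9 − 59.9 = 4
m=65: ŷ = 0.9 + 65 = 65.9; e = 59.9 − 65.9 = -6
m=70: ŷ = 0.9 + 70 = 70.9; e = 74.9 − 70.9 = 4
m=102: ŷ = 0.9 + 102 = 102.9; e = 101.9 − 102.9 = -1
Largest |e| is 6 at m = 65, residual -6.

e = -6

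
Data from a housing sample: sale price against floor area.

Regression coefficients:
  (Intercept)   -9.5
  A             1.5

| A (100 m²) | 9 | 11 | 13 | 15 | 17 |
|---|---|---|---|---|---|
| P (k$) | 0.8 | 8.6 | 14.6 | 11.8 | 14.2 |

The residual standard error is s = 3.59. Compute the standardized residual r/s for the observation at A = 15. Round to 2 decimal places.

ŷ = -9.5 + 1.5·15 = 13
r = 11.8 − 13 = -1.2
r/s = -1.2 / 3.59 = -0.33

-0.33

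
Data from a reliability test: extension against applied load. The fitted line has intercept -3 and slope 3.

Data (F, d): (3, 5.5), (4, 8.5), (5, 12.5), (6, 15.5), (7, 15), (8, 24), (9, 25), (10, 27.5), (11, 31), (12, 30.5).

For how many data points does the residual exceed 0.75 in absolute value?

F=3: d̂ = -3 + 3·3 = 6; e = 5.5 − 6 = -0.5
F=4: d̂ = -3 + 3·4 = 9; e = 8.5 − 9 = -0.5
F=5: d̂ = -3 + 3·5 = 12; e = 12.5 − 12 = 0.5
F=6: d̂ = -3 + 3·6 = 15; e = 15.5 − 15 = 0.5
F=7: d̂ = -3 + 3·7 = 18; e = 15 − 18 = -3
F=8: d̂ = -3 + 3·8 = 21; e = 24 − 21 = 3
F=9: d̂ = -3 + 3·9 = 24; e = 25 − 24 = 1
F=10: d̂ = -3 + 3·10 = 27; e = 27.5 − 27 = 0.5
F=11: d̂ = -3 + 3·11 = 30; e = 31 − 30 = 1
F=12: d̂ = -3 + 3·12 = 33; e = 30.5 − 33 = -2.5
|e| > 0.75: F=7 (|e|=3), F=8 (|e|=3), F=9 (|e|=1), F=11 (|e|=1), F=12 (|e|=2.5) → 5

5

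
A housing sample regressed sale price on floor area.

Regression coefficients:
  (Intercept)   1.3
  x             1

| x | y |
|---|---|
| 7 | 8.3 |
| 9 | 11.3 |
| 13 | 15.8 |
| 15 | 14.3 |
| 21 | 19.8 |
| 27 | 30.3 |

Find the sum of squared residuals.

SSE = 17.5

x=7: ŷ = 1.3 + 7 = 8.3; e = 8.3 − 8.3 = 0
x=9: ŷ = 1.3 + 9 = 10.3; e = 11.3 − 10.3 = 1
x=13: ŷ = 1.3 + 13 = 14.3; e = 15.8 − 14.3 = 1.5
x=15: ŷ = 1.3 + 15 = 16.3; e = 14.3 − 16.3 = -2
x=21: ŷ = 1.3 + 21 = 22.3; e = 19.8 − 22.3 = -2.5
x=27: ŷ = 1.3 + 27 = 28.3; e = 30.3 − 28.3 = 2
SSE = 0 + 1 + 2.25 + 4 + 6.25 + 4 = 17.5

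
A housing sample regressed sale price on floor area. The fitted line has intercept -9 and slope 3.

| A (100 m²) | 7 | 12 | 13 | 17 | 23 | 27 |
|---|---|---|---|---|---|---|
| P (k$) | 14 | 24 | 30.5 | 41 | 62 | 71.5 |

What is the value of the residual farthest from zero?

A=7: ŷ = -9 + 3·7 = 12; r = 14 − 12 = 2
A=12: ŷ = -9 + 3·12 = 27; r = 24 − 27 = -3
A=13: ŷ = -9 + 3·13 = 30; r = 30.5 − 30 = 0.5
A=17: ŷ = -9 + 3·17 = 42; r = 41 − 42 = -1
A=23: ŷ = -9 + 3·23 = 60; r = 62 − 60 = 2
A=27: ŷ = -9 + 3·27 = 72; r = 71.5 − 72 = -0.5
Largest |r| is 3 at A = 12, residual -3.

r = -3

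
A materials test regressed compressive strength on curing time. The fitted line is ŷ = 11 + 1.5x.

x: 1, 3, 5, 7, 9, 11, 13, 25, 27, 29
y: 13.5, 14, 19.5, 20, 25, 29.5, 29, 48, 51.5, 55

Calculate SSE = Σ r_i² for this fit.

SSE = 13.5

x=1: ŷ = 11 + 1.5·1 = 12.5; r = 13.5 − 12.5 = 1
x=3: ŷ = 11 + 1.5·3 = 15.5; r = 14 − 15.5 = -1.5
x=5: ŷ = 11 + 1.5·5 = 18.5; r = 19.5 − 18.5 = 1
x=7: ŷ = 11 + 1.5·7 = 21.5; r = 20 − 21.5 = -1.5
x=9: ŷ = 11 + 1.5·9 = 24.5; r = 25 − 24.5 = 0.5
x=11: ŷ = 11 + 1.5·11 = 27.5; r = 29.5 − 27.5 = 2
x=13: ŷ = 11 + 1.5·13 = 30.5; r = 29 − 30.5 = -1.5
x=25: ŷ = 11 + 1.5·25 = 48.5; r = 48 − 48.5 = -0.5
x=27: ŷ = 11 + 1.5·27 = 51.5; r = 51.5 − 51.5 = 0
x=29: ŷ = 11 + 1.5·29 = 54.5; r = 55 − 54.5 = 0.5
SSE = 1 + 2.25 + 1 + 2.25 + 0.25 + 4 + 2.25 + 0.25 + 0 + 0.25 = 13.5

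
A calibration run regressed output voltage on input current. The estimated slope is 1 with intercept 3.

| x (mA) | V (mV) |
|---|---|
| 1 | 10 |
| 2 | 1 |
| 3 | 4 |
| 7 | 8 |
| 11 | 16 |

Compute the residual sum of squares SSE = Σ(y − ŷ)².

SSE = 64

x=1: V̂ = 3 + 1 = 4; e = 10 − 4 = 6
x=2: V̂ = 3 + 2 = 5; e = 1 − 5 = -4
x=3: V̂ = 3 + 3 = 6; e = 4 − 6 = -2
x=7: V̂ = 3 + 7 = 10; e = 8 − 10 = -2
x=11: V̂ = 3 + 11 = 14; e = 16 − 14 = 2
SSE = 36 + 16 + 4 + 4 + 4 = 64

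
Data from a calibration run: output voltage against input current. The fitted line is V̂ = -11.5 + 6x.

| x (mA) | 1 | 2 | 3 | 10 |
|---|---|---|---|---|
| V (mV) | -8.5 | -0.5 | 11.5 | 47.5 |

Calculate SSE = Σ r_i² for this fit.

SSE = 36

x=1: V̂ = -11.5 + 6·1 = -5.5; r = -8.5 − (-5.5) = -3
x=2: V̂ = -11.5 + 6·2 = 0.5; r = -0.5 − 0.5 = -1
x=3: V̂ = -11.5 + 6·3 = 6.5; r = 11.5 − 6.5 = 5
x=10: V̂ = -11.5 + 6·10 = 48.5; r = 47.5 − 48.5 = -1
SSE = 9 + 1 + 25 + 1 = 36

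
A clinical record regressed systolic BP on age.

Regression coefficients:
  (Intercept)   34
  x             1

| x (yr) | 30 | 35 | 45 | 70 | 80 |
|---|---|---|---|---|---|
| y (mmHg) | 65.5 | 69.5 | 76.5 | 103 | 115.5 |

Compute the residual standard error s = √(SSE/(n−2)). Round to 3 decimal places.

x=30: ŷ = 34 + 30 = 64; r = 65.5 − 64 = 1.5
x=35: ŷ = 34 + 35 = 69; r = 69.5 − 69 = 0.5
x=45: ŷ = 34 + 45 = 79; r = 76.5 − 79 = -2.5
x=70: ŷ = 34 + 70 = 104; r = 103 − 104 = -1
x=80: ŷ = 34 + 80 = 114; r = 115.5 − 114 = 1.5
SSE = 2.25 + 0.25 + 6.25 + 1 + 2.25 = 12
s = √(12/3) = √4 ≈ 2.000

s = 2.000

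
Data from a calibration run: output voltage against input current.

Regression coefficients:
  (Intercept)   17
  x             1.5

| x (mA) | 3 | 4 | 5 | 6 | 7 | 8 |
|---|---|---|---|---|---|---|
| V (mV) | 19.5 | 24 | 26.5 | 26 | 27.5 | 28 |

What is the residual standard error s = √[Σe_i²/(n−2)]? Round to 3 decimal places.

s = 1.581

x=3: V̂ = 17 + 1.5·3 = 21.5; e = 19.5 − 21.5 = -2
x=4: V̂ = 17 + 1.5·4 = 23; e = 24 − 23 = 1
x=5: V̂ = 17 + 1.5·5 = 24.5; e = 26.5 − 24.5 = 2
x=6: V̂ = 17 + 1.5·6 = 26; e = 26 − 26 = 0
x=7: V̂ = 17 + 1.5·7 = 27.5; e = 27.5 − 27.5 = 0
x=8: V̂ = 17 + 1.5·8 = 29; e = 28 − 29 = -1
SSE = 4 + 1 + 4 + 0 + 0 + 1 = 10
s = √(10/4) = √2.5 ≈ 1.581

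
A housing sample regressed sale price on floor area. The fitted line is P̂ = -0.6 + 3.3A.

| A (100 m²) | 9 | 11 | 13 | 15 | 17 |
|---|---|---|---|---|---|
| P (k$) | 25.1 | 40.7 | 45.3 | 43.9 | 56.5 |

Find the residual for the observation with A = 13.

P̂ = -0.6 + 3.3·13 = 42.3
r = 45.3 − 42.3 = 3

r = 3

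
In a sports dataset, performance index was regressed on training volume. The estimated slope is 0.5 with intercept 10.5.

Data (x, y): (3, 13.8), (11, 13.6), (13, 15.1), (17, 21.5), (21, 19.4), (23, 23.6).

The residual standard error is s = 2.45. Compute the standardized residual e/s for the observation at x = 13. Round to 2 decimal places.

-0.78

ŷ = 10.5 + 0.5·13 = 17
e = 15.1 − 17 = -1.9
e/s = -1.9 / 2.45 = -0.78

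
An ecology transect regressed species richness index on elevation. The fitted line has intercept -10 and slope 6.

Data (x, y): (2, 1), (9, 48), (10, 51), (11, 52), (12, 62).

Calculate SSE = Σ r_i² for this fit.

x=2: ŷ = -10 + 6·2 = 2; r = 1 − 2 = -1
x=9: ŷ = -10 + 6·9 = 44; r = 48 − 44 = 4
x=10: ŷ = -10 + 6·10 = 50; r = 51 − 50 = 1
x=11: ŷ = -10 + 6·11 = 56; r = 52 − 56 = -4
x=12: ŷ = -10 + 6·12 = 62; r = 62 − 62 = 0
SSE = 1 + 16 + 1 + 16 + 0 = 34

SSE = 34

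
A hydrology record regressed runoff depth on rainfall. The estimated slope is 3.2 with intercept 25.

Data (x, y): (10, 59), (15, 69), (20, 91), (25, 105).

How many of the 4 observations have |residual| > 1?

x=10: ŷ = 25 + 3.2·10 = 57; e = 59 − 57 = 2
x=15: ŷ = 25 + 3.2·15 = 73; e = 69 − 73 = -4
x=20: ŷ = 25 + 3.2·20 = 89; e = 91 − 89 = 2
x=25: ŷ = 25 + 3.2·25 = 105; e = 105 − 105 = 0
|e| > 1: x=10 (|e|=2), x=15 (|e|=4), x=20 (|e|=2) → 3

3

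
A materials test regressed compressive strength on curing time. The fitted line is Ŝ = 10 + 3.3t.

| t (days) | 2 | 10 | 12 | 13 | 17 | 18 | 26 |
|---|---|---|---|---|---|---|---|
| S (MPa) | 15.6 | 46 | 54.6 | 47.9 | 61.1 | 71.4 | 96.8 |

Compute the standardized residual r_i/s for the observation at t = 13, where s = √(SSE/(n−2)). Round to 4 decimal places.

t=2: Ŝ = 10 + 3.3·2 = 16.6; r = 15.6 − 16.6 = -1
t=10: Ŝ = 10 + 3.3·10 = 43; r = 46 − 43 = 3
t=12: Ŝ = 10 + 3.3·12 = 49.6; r = 54.6 − 49.6 = 5
t=13: Ŝ = 10 + 3.3·13 = 52.9; r = 47.9 − 52.9 = -5
t=17: Ŝ = 10 + 3.3·17 = 66.1; r = 61.1 − 66.1 = -5
t=18: Ŝ = 10 + 3.3·18 = 69.4; r = 71.4 − 69.4 = 2
t=26: Ŝ = 10 + 3.3·26 = 95.8; r = 96.8 − 95.8 = 1
SSE = 1 + 9 + 25 + 25 + 25 + 4 + 1 = 90
s = √(90/5) = 4.24264
r/s = -5 / 4.24264 = -1.1785

-1.1785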